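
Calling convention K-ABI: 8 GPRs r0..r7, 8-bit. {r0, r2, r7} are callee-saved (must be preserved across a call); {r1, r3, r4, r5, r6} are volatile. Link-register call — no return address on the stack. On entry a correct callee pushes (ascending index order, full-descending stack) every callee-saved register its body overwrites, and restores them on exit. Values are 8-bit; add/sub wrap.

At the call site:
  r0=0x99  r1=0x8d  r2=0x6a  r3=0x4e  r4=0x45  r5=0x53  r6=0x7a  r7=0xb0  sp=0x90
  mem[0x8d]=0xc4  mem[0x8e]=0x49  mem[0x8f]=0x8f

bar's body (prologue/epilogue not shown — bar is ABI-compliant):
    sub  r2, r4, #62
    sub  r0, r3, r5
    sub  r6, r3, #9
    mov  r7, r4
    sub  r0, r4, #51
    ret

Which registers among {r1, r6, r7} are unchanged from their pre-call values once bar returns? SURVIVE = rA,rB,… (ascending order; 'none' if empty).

SURVIVE = r1,r7

prologue: push r0 -> mem[0x8f]=0x99, sp=0x8f
prologue: push r2 -> mem[0x8e]=0x6a, sp=0x8e
prologue: push r7 -> mem[0x8d]=0xb0, sp=0x8d
body[0] sub  r2, r4, #62 -> r2=0x07
body[1] sub  r0, r3, r5 -> r0=0xfb
body[2] sub  r6, r3, #9 -> r6=0x45
body[3] mov  r7, r4 -> r7=0x45
body[4] sub  r0, r4, #51 -> r0=0x12
epilogue: pop r7=0xb0, sp=0x8e
epilogue: pop r2=0x6a, sp=0x8f
epilogue: pop r0=0x99, sp=0x90
r1: caller-saved, written=False
r6: caller-saved, written=True
r7: callee-saved, written=True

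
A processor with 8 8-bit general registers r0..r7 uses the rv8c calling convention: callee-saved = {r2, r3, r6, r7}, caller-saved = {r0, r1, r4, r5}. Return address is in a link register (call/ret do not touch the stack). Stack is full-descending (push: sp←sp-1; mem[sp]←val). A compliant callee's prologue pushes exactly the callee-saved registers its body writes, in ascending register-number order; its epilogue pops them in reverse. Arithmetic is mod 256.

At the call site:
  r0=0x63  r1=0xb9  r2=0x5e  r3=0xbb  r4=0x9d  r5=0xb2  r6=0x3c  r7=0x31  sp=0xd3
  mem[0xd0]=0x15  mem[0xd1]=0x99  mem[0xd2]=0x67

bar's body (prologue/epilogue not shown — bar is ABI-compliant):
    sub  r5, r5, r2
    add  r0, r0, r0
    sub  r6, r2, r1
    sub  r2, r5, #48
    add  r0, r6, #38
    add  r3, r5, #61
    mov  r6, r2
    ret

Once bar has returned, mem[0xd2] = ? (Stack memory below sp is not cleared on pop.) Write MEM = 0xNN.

MEM = 0x5e

prologue: push r2 → mem[0xd2]=0x5e, sp=0xd2
prologue: push r3 → mem[0xd1]=0xbb, sp=0xd1
prologue: push r6 → mem[0xd0]=0x3c, sp=0xd0
body[0] sub  r5, r5, r2 → r5=0x54
body[1] add  r0, r0, r0 → r0=0xc6
body[2] sub  r6, r2, r1 → r6=0xa5
body[3] sub  r2, r5, #48 → r2=0x24
body[4] add  r0, r6, #38 → r0=0xcb
body[5] add  r3, r5, #61 → r3=0x91
body[6] mov  r6, r2 → r6=0x24
epilogue: pop r6=0x3c, sp=0xd1
epilogue: pop r3=0xbb, sp=0xd2
epilogue: pop r2=0x5e, sp=0xd3
prologue pushed ['r2', 'r3', 'r6'] at ['0xd2', '0xd1', '0xd0']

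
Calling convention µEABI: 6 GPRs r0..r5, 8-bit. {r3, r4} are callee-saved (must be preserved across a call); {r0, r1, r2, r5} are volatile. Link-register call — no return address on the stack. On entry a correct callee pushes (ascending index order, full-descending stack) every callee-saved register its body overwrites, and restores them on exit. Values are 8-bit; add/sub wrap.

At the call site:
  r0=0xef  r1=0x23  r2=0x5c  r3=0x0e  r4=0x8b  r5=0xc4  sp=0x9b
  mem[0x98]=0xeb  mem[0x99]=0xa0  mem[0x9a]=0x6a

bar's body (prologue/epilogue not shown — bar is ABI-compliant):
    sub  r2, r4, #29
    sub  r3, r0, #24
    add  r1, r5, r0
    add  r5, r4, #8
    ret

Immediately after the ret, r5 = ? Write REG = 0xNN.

REG = 0x93

prologue: push r3 -> mem[0x9a]=0x0e, sp=0x9a
body[0] sub  r2, r4, #29 -> r2=0x6e
body[1] sub  r3, r0, #24 -> r3=0xd7
body[2] add  r1, r5, r0 -> r1=0xb3
body[3] add  r5, r4, #8 -> r5=0x93
epilogue: pop r3=0x0e, sp=0x9b
r5 is caller-saved -> body value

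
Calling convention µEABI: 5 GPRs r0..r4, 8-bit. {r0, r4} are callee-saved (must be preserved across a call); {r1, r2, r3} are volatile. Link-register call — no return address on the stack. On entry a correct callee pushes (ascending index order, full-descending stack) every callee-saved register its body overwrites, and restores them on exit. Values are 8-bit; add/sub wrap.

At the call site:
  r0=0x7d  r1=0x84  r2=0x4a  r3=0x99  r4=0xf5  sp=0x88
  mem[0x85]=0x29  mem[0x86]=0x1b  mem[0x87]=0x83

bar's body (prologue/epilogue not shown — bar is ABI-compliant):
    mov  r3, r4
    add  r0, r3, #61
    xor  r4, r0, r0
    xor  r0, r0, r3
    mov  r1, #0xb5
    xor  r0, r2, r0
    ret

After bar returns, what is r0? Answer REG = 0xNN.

REG = 0x7d

prologue: push r0 -> mem[0x87]=0x7d, sp=0x87
prologue: push r4 -> mem[0x86]=0xf5, sp=0x86
body[0] mov  r3, r4 -> r3=0xf5
body[1] add  r0, r3, #61 -> r0=0x32
body[2] xor  r4, r0, r0 -> r4=0x00
body[3] xor  r0, r0, r3 -> r0=0xc7
body[4] mov  r1, #0xb5 -> r1=0xb5
body[5] xor  r0, r2, r0 -> r0=0x8d
epilogue: pop r4=0xf5, sp=0x87
epilogue: pop r0=0x7d, sp=0x88
r0 is callee-saved -> restored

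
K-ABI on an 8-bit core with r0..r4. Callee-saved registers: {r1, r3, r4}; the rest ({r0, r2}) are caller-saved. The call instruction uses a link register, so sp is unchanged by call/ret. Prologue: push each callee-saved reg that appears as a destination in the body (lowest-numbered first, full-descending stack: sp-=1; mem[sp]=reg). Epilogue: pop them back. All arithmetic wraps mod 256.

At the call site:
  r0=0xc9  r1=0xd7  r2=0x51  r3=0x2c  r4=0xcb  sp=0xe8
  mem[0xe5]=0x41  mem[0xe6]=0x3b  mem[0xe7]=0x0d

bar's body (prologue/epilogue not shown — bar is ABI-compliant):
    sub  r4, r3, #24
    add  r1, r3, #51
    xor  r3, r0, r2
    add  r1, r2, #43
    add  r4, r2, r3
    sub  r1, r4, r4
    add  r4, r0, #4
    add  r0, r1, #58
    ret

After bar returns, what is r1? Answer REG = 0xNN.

prologue: push r1 -> mem[0xe7]=0xd7, sp=0xe7
prologue: push r3 -> mem[0xe6]=0x2c, sp=0xe6
prologue: push r4 -> mem[0xe5]=0xcb, sp=0xe5
body[0] sub  r4, r3, #24 -> r4=0x14
body[1] add  r1, r3, #51 -> r1=0x5f
body[2] xor  r3, r0, r2 -> r3=0x98
body[3] add  r1, r2, #43 -> r1=0x7c
body[4] add  r4, r2, r3 -> r4=0xe9
body[5] sub  r1, r4, r4 -> r1=0x00
body[6] add  r4, r0, #4 -> r4=0xcd
body[7] add  r0, r1, #58 -> r0=0x3a
epilogue: pop r4=0xcb, sp=0xe6
epilogue: pop r3=0x2c, sp=0xe7
epilogue: pop r1=0xd7, sp=0xe8
r1 is callee-saved -> restored

REG = 0xd7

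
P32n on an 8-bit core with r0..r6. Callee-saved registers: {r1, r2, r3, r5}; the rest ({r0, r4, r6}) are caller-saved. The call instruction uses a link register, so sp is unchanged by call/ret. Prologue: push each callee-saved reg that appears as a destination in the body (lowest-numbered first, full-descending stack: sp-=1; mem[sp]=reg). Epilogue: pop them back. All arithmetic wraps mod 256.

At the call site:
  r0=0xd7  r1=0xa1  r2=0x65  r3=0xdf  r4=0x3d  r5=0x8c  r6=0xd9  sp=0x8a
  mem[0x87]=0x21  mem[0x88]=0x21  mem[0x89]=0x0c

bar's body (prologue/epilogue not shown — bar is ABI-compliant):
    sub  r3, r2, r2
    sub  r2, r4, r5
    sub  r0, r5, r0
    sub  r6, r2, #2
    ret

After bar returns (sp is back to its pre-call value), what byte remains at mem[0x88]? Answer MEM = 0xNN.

MEM = 0xdf

prologue: push r2 → mem[0x89]=0x65, sp=0x89
prologue: push r3 → mem[0x88]=0xdf, sp=0x88
body[0] sub  r3, r2, r2 → r3=0x00
body[1] sub  r2, r4, r5 → r2=0xb1
body[2] sub  r0, r5, r0 → r0=0xb5
body[3] sub  r6, r2, #2 → r6=0xaf
epilogue: pop r3=0xdf, sp=0x89
epilogue: pop r2=0x65, sp=0x8a
prologue pushed ['r2', 'r3'] at ['0x89', '0x88']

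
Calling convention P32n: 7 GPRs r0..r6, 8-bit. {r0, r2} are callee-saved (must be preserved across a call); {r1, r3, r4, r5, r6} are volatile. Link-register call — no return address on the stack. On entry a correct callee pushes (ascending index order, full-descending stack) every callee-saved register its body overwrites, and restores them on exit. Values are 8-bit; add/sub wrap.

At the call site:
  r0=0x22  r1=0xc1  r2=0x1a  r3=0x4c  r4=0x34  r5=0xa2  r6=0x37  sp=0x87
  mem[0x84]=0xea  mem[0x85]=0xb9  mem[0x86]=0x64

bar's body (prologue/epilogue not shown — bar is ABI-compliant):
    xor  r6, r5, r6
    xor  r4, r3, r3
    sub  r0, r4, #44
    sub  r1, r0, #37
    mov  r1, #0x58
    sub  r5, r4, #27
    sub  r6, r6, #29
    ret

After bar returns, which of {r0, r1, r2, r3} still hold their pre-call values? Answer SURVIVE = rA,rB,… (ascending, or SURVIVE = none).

prologue: push r0 -> mem[0x86]=0x22, sp=0x86
body[0] xor  r6, r5, r6 -> r6=0x95
body[1] xor  r4, r3, r3 -> r4=0x00
body[2] sub  r0, r4, #44 -> r0=0xd4
body[3] sub  r1, r0, #37 -> r1=0xaf
body[4] mov  r1, #0x58 -> r1=0x58
body[5] sub  r5, r4, #27 -> r5=0xe5
body[6] sub  r6, r6, #29 -> r6=0x78
epilogue: pop r0=0x22, sp=0x87
r0: callee-saved, written=True
r1: caller-saved, written=True
r2: callee-saved, written=False
r3: caller-saved, written=False

SURVIVE = r0,r2,r3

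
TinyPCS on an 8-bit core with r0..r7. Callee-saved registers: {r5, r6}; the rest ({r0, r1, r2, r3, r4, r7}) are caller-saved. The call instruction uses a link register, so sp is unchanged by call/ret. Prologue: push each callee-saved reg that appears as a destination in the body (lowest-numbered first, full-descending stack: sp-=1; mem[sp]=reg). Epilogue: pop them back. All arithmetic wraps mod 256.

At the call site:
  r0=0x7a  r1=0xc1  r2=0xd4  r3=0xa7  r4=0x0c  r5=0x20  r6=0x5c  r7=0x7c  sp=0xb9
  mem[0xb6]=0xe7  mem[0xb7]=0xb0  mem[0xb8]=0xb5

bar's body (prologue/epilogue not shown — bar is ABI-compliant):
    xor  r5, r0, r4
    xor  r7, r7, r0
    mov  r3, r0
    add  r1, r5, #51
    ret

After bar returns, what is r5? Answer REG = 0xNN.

prologue: push r5 → mem[0xb8]=0x20, sp=0xb8
body[0] xor  r5, r0, r4 → r5=0x76
body[1] xor  r7, r7, r0 → r7=0x06
body[2] mov  r3, r0 → r3=0x7a
body[3] add  r1, r5, #51 → r1=0xa9
epilogue: pop r5=0x20, sp=0xb9
r5 is callee-saved → restored

REG = 0x20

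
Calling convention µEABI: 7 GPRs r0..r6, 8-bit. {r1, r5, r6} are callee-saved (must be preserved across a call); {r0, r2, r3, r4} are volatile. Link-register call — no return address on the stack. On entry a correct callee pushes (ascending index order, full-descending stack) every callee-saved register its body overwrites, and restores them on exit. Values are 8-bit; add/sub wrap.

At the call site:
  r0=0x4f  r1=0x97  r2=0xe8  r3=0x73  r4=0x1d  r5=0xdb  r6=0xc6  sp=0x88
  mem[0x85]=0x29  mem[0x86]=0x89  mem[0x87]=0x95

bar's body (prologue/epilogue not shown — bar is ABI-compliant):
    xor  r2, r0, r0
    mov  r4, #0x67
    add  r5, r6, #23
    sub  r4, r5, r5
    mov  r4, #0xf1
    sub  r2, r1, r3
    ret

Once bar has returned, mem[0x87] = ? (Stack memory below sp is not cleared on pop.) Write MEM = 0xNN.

MEM = 0xdb

prologue: push r5 -> mem[0x87]=0xdb, sp=0x87
body[0] xor  r2, r0, r0 -> r2=0x00
body[1] mov  r4, #0x67 -> r4=0x67
body[2] add  r5, r6, #23 -> r5=0xdd
body[3] sub  r4, r5, r5 -> r4=0x00
body[4] mov  r4, #0xf1 -> r4=0xf1
body[5] sub  r2, r1, r3 -> r2=0x24
epilogue: pop r5=0xdb, sp=0x88
prologue pushed ['r5'] at ['0x87']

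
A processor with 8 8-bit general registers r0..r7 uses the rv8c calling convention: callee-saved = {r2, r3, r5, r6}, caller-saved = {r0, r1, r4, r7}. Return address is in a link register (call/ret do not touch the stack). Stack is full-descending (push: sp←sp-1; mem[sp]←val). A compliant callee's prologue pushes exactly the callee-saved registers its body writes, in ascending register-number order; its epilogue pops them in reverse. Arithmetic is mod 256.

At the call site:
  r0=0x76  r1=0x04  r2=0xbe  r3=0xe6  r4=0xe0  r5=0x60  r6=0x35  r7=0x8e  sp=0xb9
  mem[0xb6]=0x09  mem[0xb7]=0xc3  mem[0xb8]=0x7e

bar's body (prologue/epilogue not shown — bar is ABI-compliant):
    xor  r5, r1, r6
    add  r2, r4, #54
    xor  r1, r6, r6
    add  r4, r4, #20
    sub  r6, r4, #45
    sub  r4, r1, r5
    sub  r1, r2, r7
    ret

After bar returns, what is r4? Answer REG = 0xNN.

REG = 0xcf

prologue: push r2 → mem[0xb8]=0xbe, sp=0xb8
prologue: push r5 → mem[0xb7]=0x60, sp=0xb7
prologue: push r6 → mem[0xb6]=0x35, sp=0xb6
body[0] xor  r5, r1, r6 → r5=0x31
body[1] add  r2, r4, #54 → r2=0x16
body[2] xor  r1, r6, r6 → r1=0x00
body[3] add  r4, r4, #20 → r4=0xf4
body[4] sub  r6, r4, #45 → r6=0xc7
body[5] sub  r4, r1, r5 → r4=0xcf
body[6] sub  r1, r2, r7 → r1=0x88
epilogue: pop r6=0x35, sp=0xb7
epilogue: pop r5=0x60, sp=0xb8
epilogue: pop r2=0xbe, sp=0xb9
r4 is caller-saved → body value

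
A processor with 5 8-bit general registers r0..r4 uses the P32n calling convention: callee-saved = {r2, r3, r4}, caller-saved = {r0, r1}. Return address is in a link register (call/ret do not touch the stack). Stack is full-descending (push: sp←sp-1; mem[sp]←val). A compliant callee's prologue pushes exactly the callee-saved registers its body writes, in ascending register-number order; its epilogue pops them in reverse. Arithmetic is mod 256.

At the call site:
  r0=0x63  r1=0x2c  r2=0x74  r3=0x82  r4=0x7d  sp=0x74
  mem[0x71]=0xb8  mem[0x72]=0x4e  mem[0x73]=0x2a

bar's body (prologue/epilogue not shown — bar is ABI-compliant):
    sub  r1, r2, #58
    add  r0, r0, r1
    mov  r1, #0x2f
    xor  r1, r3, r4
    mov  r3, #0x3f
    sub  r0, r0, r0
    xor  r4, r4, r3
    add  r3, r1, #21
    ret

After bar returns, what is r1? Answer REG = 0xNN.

prologue: push r3 → mem[0x73]=0x82, sp=0x73
prologue: push r4 → mem[0x72]=0x7d, sp=0x72
body[0] sub  r1, r2, #58 → r1=0x3a
body[1] add  r0, r0, r1 → r0=0x9d
body[2] mov  r1, #0x2f → r1=0x2f
body[3] xor  r1, r3, r4 → r1=0xff
body[4] mov  r3, #0x3f → r3=0x3f
body[5] sub  r0, r0, r0 → r0=0x00
body[6] xor  r4, r4, r3 → r4=0x42
body[7] add  r3, r1, #21 → r3=0x14
epilogue: pop r4=0x7d, sp=0x73
epilogue: pop r3=0x82, sp=0x74
r1 is caller-saved → body value

REG = 0xff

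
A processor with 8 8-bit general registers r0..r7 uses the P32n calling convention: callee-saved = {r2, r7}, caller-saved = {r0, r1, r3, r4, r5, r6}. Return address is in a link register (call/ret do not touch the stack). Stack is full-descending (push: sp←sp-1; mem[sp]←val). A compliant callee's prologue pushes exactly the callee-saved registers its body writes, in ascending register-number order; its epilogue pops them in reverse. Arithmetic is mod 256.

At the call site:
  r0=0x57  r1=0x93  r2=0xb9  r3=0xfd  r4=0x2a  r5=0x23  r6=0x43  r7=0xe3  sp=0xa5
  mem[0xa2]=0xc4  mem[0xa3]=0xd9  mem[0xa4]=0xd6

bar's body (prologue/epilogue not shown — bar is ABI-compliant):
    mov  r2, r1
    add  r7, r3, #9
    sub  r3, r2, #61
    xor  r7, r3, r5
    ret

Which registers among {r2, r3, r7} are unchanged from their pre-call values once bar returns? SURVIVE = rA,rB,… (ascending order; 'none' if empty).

SURVIVE = r2,r7

prologue: push r2 → mem[0xa4]=0xb9, sp=0xa4
prologue: push r7 → mem[0xa3]=0xe3, sp=0xa3
body[0] mov  r2, r1 → r2=0x93
body[1] add  r7, r3, #9 → r7=0x06
body[2] sub  r3, r2, #61 → r3=0x56
body[3] xor  r7, r3, r5 → r7=0x75
epilogue: pop r7=0xe3, sp=0xa4
epilogue: pop r2=0xb9, sp=0xa5
r2: callee-saved, written=True
r3: caller-saved, written=True
r7: callee-saved, written=True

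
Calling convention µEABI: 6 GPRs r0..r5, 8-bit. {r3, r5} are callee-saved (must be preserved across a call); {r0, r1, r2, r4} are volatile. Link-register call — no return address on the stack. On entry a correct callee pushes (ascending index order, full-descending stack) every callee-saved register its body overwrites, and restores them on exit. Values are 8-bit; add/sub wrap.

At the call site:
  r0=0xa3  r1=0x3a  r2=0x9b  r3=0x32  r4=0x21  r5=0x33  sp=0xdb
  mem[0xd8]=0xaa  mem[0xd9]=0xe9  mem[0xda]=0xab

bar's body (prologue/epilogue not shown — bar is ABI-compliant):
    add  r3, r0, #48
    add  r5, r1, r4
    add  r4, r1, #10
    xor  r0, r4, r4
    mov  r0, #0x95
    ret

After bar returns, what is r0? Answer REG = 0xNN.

prologue: push r3 → mem[0xda]=0x32, sp=0xda
prologue: push r5 → mem[0xd9]=0x33, sp=0xd9
body[0] add  r3, r0, #48 → r3=0xd3
body[1] add  r5, r1, r4 → r5=0x5b
body[2] add  r4, r1, #10 → r4=0x44
body[3] xor  r0, r4, r4 → r0=0x00
body[4] mov  r0, #0x95 → r0=0x95
epilogue: pop r5=0x33, sp=0xda
epilogue: pop r3=0x32, sp=0xdb
r0 is caller-saved → body value

REG = 0x95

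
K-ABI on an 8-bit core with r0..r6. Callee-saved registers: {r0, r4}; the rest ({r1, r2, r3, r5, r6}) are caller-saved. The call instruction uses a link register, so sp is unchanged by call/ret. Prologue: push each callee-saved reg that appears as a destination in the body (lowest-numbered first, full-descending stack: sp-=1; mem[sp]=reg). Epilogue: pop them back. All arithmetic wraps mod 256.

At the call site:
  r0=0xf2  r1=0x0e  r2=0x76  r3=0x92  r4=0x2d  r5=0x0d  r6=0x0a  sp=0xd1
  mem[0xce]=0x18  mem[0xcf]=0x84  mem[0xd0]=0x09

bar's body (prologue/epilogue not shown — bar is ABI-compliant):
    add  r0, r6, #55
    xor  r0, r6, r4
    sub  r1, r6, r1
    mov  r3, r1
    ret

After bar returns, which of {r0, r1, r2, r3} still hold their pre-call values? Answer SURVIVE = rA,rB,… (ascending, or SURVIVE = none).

prologue: push r0 → mem[0xd0]=0xf2, sp=0xd0
body[0] add  r0, r6, #55 → r0=0x41
body[1] xor  r0, r6, r4 → r0=0x27
body[2] sub  r1, r6, r1 → r1=0xfc
body[3] mov  r3, r1 → r3=0xfc
epilogue: pop r0=0xf2, sp=0xd1
r0: callee-saved, written=True
r1: caller-saved, written=True
r2: caller-saved, written=False
r3: caller-saved, written=True

SURVIVE = r0,r2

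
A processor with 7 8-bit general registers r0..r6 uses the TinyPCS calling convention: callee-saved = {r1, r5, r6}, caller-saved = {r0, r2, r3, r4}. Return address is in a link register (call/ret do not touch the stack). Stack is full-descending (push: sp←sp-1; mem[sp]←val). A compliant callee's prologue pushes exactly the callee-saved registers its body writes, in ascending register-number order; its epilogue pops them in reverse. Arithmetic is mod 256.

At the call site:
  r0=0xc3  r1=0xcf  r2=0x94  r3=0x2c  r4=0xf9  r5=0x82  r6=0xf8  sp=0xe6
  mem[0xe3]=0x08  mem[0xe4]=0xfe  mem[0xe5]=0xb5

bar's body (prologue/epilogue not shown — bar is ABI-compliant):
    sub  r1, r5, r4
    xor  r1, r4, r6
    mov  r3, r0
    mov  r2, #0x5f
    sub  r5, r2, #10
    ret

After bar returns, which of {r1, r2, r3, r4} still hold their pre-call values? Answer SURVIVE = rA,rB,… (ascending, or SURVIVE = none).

SURVIVE = r1,r4

prologue: push r1 -> mem[0xe5]=0xcf, sp=0xe5
prologue: push r5 -> mem[0xe4]=0x82, sp=0xe4
body[0] sub  r1, r5, r4 -> r1=0x89
body[1] xor  r1, r4, r6 -> r1=0x01
body[2] mov  r3, r0 -> r3=0xc3
body[3] mov  r2, #0x5f -> r2=0x5f
body[4] sub  r5, r2, #10 -> r5=0x55
epilogue: pop r5=0x82, sp=0xe5
epilogue: pop r1=0xcf, sp=0xe6
r1: callee-saved, written=True
r2: caller-saved, written=True
r3: caller-saved, written=True
r4: caller-saved, written=False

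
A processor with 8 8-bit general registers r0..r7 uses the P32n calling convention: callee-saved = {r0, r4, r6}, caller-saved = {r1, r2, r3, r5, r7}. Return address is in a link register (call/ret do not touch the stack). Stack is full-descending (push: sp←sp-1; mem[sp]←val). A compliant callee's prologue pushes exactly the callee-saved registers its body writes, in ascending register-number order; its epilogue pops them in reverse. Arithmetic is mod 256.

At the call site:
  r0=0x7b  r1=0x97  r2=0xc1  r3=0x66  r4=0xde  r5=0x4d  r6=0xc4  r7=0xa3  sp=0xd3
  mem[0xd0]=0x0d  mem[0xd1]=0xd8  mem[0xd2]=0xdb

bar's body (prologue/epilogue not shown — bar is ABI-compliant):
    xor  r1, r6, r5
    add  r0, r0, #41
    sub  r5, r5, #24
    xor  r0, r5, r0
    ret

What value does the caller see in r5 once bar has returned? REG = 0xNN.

REG = 0x35

prologue: push r0 → mem[0xd2]=0x7b, sp=0xd2
body[0] xor  r1, r6, r5 → r1=0x89
body[1] add  r0, r0, #41 → r0=0xa4
body[2] sub  r5, r5, #24 → r5=0x35
body[3] xor  r0, r5, r0 → r0=0x91
epilogue: pop r0=0x7b, sp=0xd3
r5 is caller-saved → body value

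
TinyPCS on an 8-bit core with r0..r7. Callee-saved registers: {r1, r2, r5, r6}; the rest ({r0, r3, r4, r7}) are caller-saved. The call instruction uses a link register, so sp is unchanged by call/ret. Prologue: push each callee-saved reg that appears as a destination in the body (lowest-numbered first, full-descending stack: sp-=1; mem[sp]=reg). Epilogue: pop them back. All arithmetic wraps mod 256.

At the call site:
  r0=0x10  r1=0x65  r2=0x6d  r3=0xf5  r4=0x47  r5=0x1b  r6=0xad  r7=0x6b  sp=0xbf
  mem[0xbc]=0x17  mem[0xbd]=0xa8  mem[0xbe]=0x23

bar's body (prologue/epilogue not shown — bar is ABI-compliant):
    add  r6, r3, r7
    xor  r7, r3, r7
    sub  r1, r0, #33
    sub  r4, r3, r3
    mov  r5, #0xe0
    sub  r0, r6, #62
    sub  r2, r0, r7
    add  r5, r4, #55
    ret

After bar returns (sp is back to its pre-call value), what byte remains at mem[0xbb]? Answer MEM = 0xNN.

MEM = 0xad

prologue: push r1 → mem[0xbe]=0x65, sp=0xbe
prologue: push r2 → mem[0xbd]=0x6d, sp=0xbd
prologue: push r5 → mem[0xbc]=0x1b, sp=0xbc
prologue: push r6 → mem[0xbb]=0xad, sp=0xbb
body[0] add  r6, r3, r7 → r6=0x60
body[1] xor  r7, r3, r7 → r7=0x9e
body[2] sub  r1, r0, #33 → r1=0xef
body[3] sub  r4, r3, r3 → r4=0x00
body[4] mov  r5, #0xe0 → r5=0xe0
body[5] sub  r0, r6, #62 → r0=0x22
body[6] sub  r2, r0, r7 → r2=0x84
body[7] add  r5, r4, #55 → r5=0x37
epilogue: pop r6=0xad, sp=0xbc
epilogue: pop r5=0x1b, sp=0xbd
epilogue: pop r2=0x6d, sp=0xbe
epilogue: pop r1=0x65, sp=0xbf
prologue pushed ['r1', 'r2', 'r5', 'r6'] at ['0xbe', '0xbd', '0xbc', '0xbb']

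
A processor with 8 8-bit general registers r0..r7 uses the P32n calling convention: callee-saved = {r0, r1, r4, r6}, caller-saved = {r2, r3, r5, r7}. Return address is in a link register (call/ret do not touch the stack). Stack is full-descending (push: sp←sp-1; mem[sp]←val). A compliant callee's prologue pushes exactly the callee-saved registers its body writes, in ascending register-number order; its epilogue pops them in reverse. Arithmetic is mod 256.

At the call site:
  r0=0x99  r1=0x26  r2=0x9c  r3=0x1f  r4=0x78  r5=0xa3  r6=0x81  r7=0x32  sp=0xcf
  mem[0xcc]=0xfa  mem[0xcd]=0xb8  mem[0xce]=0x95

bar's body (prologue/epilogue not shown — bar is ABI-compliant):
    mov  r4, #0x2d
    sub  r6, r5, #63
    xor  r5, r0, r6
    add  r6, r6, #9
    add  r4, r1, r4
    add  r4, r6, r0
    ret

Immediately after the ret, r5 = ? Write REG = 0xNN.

prologue: push r4 -> mem[0xce]=0x78, sp=0xce
prologue: push r6 -> mem[0xcd]=0x81, sp=0xcd
body[0] mov  r4, #0x2d -> r4=0x2d
body[1] sub  r6, r5, #63 -> r6=0x64
body[2] xor  r5, r0, r6 -> r5=0xfd
body[3] add  r6, r6, #9 -> r6=0x6d
body[4] add  r4, r1, r4 -> r4=0x53
body[5] add  r4, r6, r0 -> r4=0x06
epilogue: pop r6=0x81, sp=0xce
epilogue: pop r4=0x78, sp=0xcf
r5 is caller-saved -> body value

REG = 0xfd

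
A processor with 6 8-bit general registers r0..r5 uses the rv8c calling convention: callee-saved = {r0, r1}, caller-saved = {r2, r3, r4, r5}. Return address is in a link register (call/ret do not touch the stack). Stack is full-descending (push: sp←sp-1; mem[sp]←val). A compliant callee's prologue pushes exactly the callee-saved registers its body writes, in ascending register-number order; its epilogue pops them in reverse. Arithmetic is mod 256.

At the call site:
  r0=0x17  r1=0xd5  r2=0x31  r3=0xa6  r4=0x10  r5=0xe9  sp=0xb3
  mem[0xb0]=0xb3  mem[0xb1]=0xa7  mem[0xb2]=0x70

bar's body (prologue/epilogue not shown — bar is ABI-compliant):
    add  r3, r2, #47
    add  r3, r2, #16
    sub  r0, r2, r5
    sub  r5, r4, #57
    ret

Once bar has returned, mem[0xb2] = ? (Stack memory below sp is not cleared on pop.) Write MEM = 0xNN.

MEM = 0x17

prologue: push r0 -> mem[0xb2]=0x17, sp=0xb2
body[0] add  r3, r2, #47 -> r3=0x60
body[1] add  r3, r2, #16 -> r3=0x41
body[2] sub  r0, r2, r5 -> r0=0x48
body[3] sub  r5, r4, #57 -> r5=0xd7
epilogue: pop r0=0x17, sp=0xb3
prologue pushed ['r0'] at ['0xb2']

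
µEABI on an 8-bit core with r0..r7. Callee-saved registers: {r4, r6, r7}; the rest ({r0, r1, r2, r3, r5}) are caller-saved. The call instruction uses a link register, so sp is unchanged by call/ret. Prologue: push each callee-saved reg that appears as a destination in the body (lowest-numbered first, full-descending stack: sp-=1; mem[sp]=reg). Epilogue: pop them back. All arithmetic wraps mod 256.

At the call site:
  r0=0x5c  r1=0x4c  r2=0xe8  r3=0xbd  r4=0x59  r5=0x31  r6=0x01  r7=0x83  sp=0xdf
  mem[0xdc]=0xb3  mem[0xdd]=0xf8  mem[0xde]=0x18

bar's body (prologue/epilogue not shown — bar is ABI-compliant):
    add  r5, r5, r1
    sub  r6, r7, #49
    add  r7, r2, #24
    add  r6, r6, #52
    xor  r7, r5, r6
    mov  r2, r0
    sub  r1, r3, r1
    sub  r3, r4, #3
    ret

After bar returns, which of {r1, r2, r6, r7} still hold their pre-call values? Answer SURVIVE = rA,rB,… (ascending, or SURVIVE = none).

prologue: push r6 -> mem[0xde]=0x01, sp=0xde
prologue: push r7 -> mem[0xdd]=0x83, sp=0xdd
body[0] add  r5, r5, r1 -> r5=0x7d
body[1] sub  r6, r7, #49 -> r6=0x52
body[2] add  r7, r2, #24 -> r7=0x00
body[3] add  r6, r6, #52 -> r6=0x86
body[4] xor  r7, r5, r6 -> r7=0xfb
body[5] mov  r2, r0 -> r2=0x5c
body[6] sub  r1, r3, r1 -> r1=0x71
body[7] sub  r3, r4, #3 -> r3=0x56
epilogue: pop r7=0x83, sp=0xde
epilogue: pop r6=0x01, sp=0xdf
r1: caller-saved, written=True
r2: caller-saved, written=True
r6: callee-saved, written=True
r7: callee-saved, written=True

SURVIVE = r6,r7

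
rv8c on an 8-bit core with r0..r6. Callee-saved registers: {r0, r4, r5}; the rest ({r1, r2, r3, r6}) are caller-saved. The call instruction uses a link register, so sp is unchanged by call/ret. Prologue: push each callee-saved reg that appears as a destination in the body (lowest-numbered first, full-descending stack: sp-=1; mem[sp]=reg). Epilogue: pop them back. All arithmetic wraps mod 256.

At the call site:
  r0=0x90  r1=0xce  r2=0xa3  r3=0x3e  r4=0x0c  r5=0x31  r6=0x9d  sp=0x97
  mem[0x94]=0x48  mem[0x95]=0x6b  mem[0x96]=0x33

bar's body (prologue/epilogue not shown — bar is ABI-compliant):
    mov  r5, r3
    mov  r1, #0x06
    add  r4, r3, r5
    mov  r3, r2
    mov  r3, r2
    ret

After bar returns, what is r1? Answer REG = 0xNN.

prologue: push r4 -> mem[0x96]=0x0c, sp=0x96
prologue: push r5 -> mem[0x95]=0x31, sp=0x95
body[0] mov  r5, r3 -> r5=0x3e
body[1] mov  r1, #0x06 -> r1=0x06
body[2] add  r4, r3, r5 -> r4=0x7c
body[3] mov  r3, r2 -> r3=0xa3
body[4] mov  r3, r2 -> r3=0xa3
epilogue: pop r5=0x31, sp=0x96
epilogue: pop r4=0x0c, sp=0x97
r1 is caller-saved -> body value

REG = 0x06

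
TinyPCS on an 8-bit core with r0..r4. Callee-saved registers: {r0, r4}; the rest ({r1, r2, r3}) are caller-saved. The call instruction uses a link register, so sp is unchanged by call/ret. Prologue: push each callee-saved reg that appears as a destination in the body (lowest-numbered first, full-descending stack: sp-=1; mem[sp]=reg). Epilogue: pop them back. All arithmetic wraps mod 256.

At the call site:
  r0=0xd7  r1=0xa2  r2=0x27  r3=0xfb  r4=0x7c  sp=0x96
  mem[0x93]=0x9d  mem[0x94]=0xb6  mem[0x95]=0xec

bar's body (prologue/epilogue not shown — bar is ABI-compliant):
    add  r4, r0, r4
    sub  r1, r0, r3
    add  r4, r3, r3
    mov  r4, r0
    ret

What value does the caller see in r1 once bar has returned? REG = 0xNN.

prologue: push r4 → mem[0x95]=0x7c, sp=0x95
body[0] add  r4, r0, r4 → r4=0x53
body[1] sub  r1, r0, r3 → r1=0xdc
body[2] add  r4, r3, r3 → r4=0xf6
body[3] mov  r4, r0 → r4=0xd7
epilogue: pop r4=0x7c, sp=0x96
r1 is caller-saved → body value

REG = 0xdc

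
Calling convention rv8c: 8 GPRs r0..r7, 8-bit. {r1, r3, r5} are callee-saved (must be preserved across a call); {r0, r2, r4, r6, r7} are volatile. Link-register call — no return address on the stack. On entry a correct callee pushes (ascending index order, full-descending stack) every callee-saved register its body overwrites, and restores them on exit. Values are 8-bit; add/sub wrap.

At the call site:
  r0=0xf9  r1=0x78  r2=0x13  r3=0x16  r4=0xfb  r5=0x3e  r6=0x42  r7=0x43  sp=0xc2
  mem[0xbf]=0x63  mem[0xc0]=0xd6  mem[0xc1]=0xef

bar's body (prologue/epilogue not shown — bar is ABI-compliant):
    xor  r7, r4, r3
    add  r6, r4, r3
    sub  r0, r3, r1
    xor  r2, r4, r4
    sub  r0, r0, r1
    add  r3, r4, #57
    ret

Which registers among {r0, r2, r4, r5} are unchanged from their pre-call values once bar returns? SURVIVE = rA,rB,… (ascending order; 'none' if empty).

SURVIVE = r4,r5

prologue: push r3 → mem[0xc1]=0x16, sp=0xc1
body[0] xor  r7, r4, r3 → r7=0xed
body[1] add  r6, r4, r3 → r6=0x11
body[2] sub  r0, r3, r1 → r0=0x9e
body[3] xor  r2, r4, r4 → r2=0x00
body[4] sub  r0, r0, r1 → r0=0x26
body[5] add  r3, r4, #57 → r3=0x34
epilogue: pop r3=0x16, sp=0xc2
r0: caller-saved, written=True
r2: caller-saved, written=True
r4: caller-saved, written=False
r5: callee-saved, written=False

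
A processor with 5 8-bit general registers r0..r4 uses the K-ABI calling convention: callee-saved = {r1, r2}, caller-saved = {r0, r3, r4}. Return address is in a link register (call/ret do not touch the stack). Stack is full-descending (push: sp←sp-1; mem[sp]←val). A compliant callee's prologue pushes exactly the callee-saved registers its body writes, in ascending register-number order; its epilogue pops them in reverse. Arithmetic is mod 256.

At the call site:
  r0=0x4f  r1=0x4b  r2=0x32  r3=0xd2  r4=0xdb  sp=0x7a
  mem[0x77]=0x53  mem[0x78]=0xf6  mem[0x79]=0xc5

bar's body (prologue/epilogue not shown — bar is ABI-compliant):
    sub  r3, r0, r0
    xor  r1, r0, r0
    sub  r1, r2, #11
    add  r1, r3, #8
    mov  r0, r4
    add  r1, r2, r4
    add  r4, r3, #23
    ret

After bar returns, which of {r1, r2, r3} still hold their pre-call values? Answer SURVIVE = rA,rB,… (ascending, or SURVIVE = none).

SURVIVE = r1,r2

prologue: push r1 → mem[0x79]=0x4b, sp=0x79
body[0] sub  r3, r0, r0 → r3=0x00
body[1] xor  r1, r0, r0 → r1=0x00
body[2] sub  r1, r2, #11 → r1=0x27
body[3] add  r1, r3, #8 → r1=0x08
body[4] mov  r0, r4 → r0=0xdb
body[5] add  r1, r2, r4 → r1=0x0d
body[6] add  r4, r3, #23 → r4=0x17
epilogue: pop r1=0x4b, sp=0x7a
r1: callee-saved, written=True
r2: callee-saved, written=False
r3: caller-saved, written=True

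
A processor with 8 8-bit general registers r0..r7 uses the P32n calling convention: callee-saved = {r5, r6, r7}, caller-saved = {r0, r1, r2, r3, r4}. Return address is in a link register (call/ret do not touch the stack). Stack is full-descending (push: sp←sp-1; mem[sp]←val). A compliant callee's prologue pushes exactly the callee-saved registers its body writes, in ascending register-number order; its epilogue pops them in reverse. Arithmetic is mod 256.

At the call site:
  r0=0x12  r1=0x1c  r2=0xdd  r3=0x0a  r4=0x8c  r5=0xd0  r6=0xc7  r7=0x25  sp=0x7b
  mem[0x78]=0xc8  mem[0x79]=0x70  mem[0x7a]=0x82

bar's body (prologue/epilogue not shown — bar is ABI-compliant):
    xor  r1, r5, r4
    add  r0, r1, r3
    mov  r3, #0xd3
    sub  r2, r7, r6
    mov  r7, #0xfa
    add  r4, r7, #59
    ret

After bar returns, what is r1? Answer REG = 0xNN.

REG = 0x5c

prologue: push r7 -> mem[0x7a]=0x25, sp=0x7a
body[0] xor  r1, r5, r4 -> r1=0x5c
body[1] add  r0, r1, r3 -> r0=0x66
body[2] mov  r3, #0xd3 -> r3=0xd3
body[3] sub  r2, r7, r6 -> r2=0x5e
body[4] mov  r7, #0xfa -> r7=0xfa
body[5] add  r4, r7, #59 -> r4=0x35
epilogue: pop r7=0x25, sp=0x7b
r1 is caller-saved -> body value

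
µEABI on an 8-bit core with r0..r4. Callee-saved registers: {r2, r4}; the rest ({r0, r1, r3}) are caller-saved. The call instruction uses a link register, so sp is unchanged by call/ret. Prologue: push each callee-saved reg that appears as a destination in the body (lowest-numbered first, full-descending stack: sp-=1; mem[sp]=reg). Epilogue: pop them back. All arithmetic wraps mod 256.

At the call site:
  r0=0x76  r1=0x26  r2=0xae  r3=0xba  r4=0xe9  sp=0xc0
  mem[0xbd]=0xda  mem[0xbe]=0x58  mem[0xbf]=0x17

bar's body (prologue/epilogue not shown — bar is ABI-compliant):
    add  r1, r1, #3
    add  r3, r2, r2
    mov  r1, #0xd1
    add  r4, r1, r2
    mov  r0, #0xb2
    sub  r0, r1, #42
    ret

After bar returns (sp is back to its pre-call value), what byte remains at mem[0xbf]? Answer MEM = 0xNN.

prologue: push r4 -> mem[0xbf]=0xe9, sp=0xbf
body[0] add  r1, r1, #3 -> r1=0x29
body[1] add  r3, r2, r2 -> r3=0x5c
body[2] mov  r1, #0xd1 -> r1=0xd1
body[3] add  r4, r1, r2 -> r4=0x7f
body[4] mov  r0, #0xb2 -> r0=0xb2
body[5] sub  r0, r1, #42 -> r0=0xa7
epilogue: pop r4=0xe9, sp=0xc0
prologue pushed ['r4'] at ['0xbf']

MEM = 0xe9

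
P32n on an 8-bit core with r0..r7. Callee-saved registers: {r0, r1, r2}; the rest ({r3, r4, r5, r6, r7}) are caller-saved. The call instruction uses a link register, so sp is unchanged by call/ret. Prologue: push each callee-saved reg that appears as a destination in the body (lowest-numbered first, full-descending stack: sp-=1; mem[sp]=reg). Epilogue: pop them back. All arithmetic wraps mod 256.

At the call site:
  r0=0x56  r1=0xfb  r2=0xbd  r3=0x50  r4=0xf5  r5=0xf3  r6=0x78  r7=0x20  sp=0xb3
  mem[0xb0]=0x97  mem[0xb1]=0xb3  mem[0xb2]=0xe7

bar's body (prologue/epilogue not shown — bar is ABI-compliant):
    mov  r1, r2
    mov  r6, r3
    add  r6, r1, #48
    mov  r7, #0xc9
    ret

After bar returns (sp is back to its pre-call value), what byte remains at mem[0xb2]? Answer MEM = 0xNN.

MEM = 0xfb

prologue: push r1 -> mem[0xb2]=0xfb, sp=0xb2
body[0] mov  r1, r2 -> r1=0xbd
body[1] mov  r6, r3 -> r6=0x50
body[2] add  r6, r1, #48 -> r6=0xed
body[3] mov  r7, #0xc9 -> r7=0xc9
epilogue: pop r1=0xfb, sp=0xb3
prologue pushed ['r1'] at ['0xb2']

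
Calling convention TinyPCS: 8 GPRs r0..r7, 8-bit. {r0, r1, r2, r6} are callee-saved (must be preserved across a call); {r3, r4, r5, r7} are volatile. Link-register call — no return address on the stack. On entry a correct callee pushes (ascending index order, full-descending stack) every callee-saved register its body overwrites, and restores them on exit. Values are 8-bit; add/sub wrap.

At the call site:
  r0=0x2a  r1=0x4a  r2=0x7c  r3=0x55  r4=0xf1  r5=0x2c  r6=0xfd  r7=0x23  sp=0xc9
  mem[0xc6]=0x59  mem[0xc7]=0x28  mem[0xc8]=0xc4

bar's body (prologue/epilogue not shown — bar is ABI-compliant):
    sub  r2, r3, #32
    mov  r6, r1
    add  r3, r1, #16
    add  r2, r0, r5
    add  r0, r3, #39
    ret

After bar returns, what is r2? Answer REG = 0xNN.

REG = 0x7c

prologue: push r0 → mem[0xc8]=0x2a, sp=0xc8
prologue: push r2 → mem[0xc7]=0x7c, sp=0xc7
prologue: push r6 → mem[0xc6]=0xfd, sp=0xc6
body[0] sub  r2, r3, #32 → r2=0x35
body[1] mov  r6, r1 → r6=0x4a
body[2] add  r3, r1, #16 → r3=0x5a
body[3] add  r2, r0, r5 → r2=0x56
body[4] add  r0, r3, #39 → r0=0x81
epilogue: pop r6=0xfd, sp=0xc7
epilogue: pop r2=0x7c, sp=0xc8
epilogue: pop r0=0x2a, sp=0xc9
r2 is callee-saved → restored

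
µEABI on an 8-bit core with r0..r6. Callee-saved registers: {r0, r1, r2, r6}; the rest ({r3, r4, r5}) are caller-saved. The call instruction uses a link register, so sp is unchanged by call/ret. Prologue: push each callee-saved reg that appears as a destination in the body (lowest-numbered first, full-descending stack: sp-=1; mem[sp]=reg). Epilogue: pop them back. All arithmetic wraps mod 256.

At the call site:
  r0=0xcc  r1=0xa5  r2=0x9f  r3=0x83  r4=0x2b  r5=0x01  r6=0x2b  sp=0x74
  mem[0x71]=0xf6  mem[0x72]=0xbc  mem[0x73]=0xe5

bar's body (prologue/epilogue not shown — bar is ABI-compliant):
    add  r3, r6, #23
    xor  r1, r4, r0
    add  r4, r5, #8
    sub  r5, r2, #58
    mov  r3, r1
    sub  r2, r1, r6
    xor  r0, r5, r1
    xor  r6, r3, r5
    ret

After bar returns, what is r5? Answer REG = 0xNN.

REG = 0x65

prologue: push r0 -> mem[0x73]=0xcc, sp=0x73
prologue: push r1 -> mem[0x72]=0xa5, sp=0x72
prologue: push r2 -> mem[0x71]=0x9f, sp=0x71
prologue: push r6 -> mem[0x70]=0x2b, sp=0x70
body[0] add  r3, r6, #23 -> r3=0x42
body[1] xor  r1, r4, r0 -> r1=0xe7
body[2] add  r4, r5, #8 -> r4=0x09
body[3] sub  r5, r2, #58 -> r5=0x65
body[4] mov  r3, r1 -> r3=0xe7
body[5] sub  r2, r1, r6 -> r2=0xbc
body[6] xor  r0, r5, r1 -> r0=0x82
body[7] xor  r6, r3, r5 -> r6=0x82
epilogue: pop r6=0x2b, sp=0x71
epilogue: pop r2=0x9f, sp=0x72
epilogue: pop r1=0xa5, sp=0x73
epilogue: pop r0=0xcc, sp=0x74
r5 is caller-saved -> body value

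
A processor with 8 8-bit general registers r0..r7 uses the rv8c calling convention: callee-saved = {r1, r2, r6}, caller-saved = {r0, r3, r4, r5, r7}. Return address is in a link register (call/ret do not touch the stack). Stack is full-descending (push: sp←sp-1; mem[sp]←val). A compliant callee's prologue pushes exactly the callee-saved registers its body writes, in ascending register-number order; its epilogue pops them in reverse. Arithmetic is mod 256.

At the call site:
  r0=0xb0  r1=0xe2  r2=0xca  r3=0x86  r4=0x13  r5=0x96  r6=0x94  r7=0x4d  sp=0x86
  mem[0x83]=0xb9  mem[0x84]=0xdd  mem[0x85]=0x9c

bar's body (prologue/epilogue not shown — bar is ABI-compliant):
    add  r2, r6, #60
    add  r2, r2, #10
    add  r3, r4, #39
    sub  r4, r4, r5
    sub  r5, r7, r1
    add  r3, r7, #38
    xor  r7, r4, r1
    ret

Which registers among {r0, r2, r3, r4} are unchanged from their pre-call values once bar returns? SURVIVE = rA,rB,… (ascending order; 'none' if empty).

SURVIVE = r0,r2

prologue: push r2 -> mem[0x85]=0xca, sp=0x85
body[0] add  r2, r6, #60 -> r2=0xd0
body[1] add  r2, r2, #10 -> r2=0xda
body[2] add  r3, r4, #39 -> r3=0x3a
body[3] sub  r4, r4, r5 -> r4=0x7d
body[4] sub  r5, r7, r1 -> r5=0x6b
body[5] add  r3, r7, #38 -> r3=0x73
body[6] xor  r7, r4, r1 -> r7=0x9f
epilogue: pop r2=0xca, sp=0x86
r0: caller-saved, written=False
r2: callee-saved, written=True
r3: caller-saved, written=True
r4: caller-saved, written=True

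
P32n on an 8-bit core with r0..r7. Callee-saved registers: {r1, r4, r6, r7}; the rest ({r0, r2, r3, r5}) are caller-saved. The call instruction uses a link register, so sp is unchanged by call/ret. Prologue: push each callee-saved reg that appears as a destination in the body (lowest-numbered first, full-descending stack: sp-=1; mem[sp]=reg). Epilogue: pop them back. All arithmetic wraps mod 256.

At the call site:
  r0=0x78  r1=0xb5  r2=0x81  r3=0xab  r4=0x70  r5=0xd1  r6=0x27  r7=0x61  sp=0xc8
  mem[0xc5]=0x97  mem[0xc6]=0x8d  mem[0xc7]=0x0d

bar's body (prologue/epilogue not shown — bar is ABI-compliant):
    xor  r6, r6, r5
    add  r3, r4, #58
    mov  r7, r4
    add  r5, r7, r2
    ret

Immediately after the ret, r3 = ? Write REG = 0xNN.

prologue: push r6 → mem[0xc7]=0x27, sp=0xc7
prologue: push r7 → mem[0xc6]=0x61, sp=0xc6
body[0] xor  r6, r6, r5 → r6=0xf6
body[1] add  r3, r4, #58 → r3=0xaa
body[2] mov  r7, r4 → r7=0x70
body[3] add  r5, r7, r2 → r5=0xf1
epilogue: pop r7=0x61, sp=0xc7
epilogue: pop r6=0x27, sp=0xc8
r3 is caller-saved → body value

REG = 0xaa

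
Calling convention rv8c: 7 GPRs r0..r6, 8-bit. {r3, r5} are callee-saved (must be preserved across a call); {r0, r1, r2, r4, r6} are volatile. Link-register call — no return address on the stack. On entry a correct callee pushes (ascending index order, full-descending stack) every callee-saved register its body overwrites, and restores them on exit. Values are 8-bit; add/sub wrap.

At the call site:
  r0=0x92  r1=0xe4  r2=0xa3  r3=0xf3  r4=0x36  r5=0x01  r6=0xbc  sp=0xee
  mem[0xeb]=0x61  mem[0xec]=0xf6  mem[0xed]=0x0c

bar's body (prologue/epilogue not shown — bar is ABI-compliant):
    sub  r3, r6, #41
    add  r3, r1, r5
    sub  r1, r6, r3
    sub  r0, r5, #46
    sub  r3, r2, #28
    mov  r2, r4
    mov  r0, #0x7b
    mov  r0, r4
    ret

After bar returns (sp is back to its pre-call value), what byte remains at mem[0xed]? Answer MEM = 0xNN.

MEM = 0xf3

prologue: push r3 -> mem[0xed]=0xf3, sp=0xed
body[0] sub  r3, r6, #41 -> r3=0x93
body[1] add  r3, r1, r5 -> r3=0xe5
body[2] sub  r1, r6, r3 -> r1=0xd7
body[3] sub  r0, r5, #46 -> r0=0xd3
body[4] sub  r3, r2, #28 -> r3=0x87
body[5] mov  r2, r4 -> r2=0x36
body[6] mov  r0, #0x7b -> r0=0x7b
body[7] mov  r0, r4 -> r0=0x36
epilogue: pop r3=0xf3, sp=0xee
prologue pushed ['r3'] at ['0xed']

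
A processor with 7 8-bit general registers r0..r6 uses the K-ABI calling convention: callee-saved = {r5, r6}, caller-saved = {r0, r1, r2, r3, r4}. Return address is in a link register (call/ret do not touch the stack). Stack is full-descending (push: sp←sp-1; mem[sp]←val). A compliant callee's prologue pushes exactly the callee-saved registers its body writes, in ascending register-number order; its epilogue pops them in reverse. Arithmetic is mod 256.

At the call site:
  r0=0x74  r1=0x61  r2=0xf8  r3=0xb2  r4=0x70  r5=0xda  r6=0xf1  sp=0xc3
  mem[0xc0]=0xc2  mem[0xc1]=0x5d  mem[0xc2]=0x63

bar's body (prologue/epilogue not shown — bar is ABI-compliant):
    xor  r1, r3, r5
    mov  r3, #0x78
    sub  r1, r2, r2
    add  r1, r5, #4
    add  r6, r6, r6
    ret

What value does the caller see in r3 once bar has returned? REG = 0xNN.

REG = 0x78

prologue: push r6 → mem[0xc2]=0xf1, sp=0xc2
body[0] xor  r1, r3, r5 → r1=0x68
body[1] mov  r3, #0x78 → r3=0x78
body[2] sub  r1, r2, r2 → r1=0x00
body[3] add  r1, r5, #4 → r1=0xde
body[4] add  r6, r6, r6 → r6=0xe2
epilogue: pop r6=0xf1, sp=0xc3
r3 is caller-saved → body value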